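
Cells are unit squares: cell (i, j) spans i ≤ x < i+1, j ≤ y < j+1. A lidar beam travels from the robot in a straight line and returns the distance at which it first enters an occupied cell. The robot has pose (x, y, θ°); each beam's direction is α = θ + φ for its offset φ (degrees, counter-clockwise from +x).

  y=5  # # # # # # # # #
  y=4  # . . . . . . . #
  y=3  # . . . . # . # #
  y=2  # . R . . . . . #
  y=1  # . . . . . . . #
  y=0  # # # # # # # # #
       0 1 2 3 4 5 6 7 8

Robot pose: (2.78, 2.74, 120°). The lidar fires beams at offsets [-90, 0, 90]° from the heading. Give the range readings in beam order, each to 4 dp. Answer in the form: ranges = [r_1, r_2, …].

beam 1: φ=-90°, α=30°
  direction (0.8660, 0.5000); cell (2,2); t to first gridline: x 0.2540, y 0.5200 (then +1.1547 / +2.0000)
    (3,2) via x @ 0.2540
    (3,3) via y @ 0.5200
    (4,3) via x @ 1.4087
    (4,4) via y @ 2.5200
    (5,4) via x @ 2.5634
    (6,4) via x @ 3.7181
    (6,5) via y @ 4.5200  # hit
  → r_1 = 4.5200
beam 2: φ=0°, α=120°
  direction (-0.5000, 0.8660); cell (2,2); t to first gridline: x 1.5600, y 0.3002 (then +2.0000 / +1.1547)
    (2,3) via y @ 0.3002
    (2,4) via y @ 1.4549
    (1,4) via x @ 1.5600
    (1,5) via y @ 2.6096  # hit
  → r_2 = 2.6096
beam 3: φ=90°, α=210°
  direction (-0.8660, -0.5000); cell (2,2); t to first gridline: x 0.9007, y 1.4800 (then +1.1547 / +2.0000)
    (1,2) via x @ 0.9007
    (1,1) via y @ 1.4800
    (0,1) via x @ 2.0554  # hit
  → r_3 = 2.0554

ranges = [4.5200, 2.6096, 2.0554]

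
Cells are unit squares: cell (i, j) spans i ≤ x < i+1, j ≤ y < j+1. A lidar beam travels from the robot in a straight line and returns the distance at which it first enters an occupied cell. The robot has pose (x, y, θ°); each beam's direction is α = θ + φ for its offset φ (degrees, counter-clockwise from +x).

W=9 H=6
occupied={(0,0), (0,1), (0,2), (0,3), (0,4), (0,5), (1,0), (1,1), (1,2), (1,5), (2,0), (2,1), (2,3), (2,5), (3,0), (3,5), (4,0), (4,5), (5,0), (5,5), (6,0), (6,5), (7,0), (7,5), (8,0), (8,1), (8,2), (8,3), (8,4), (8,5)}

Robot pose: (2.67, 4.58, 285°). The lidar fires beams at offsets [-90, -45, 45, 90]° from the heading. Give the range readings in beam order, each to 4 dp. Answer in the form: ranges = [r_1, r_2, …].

ranges = [1.7289, 0.6697, 6.1546, 1.6228]

beam 1: φ=-90°, α=195°
  dir = (cos 195°, sin 195°) = (-0.9659, -0.2588); from cell (2,4)
  next x-line at t=0.6936, next y-line at t=2.2409; Δt_x=1.0353, Δt_y=3.8637
    x: enter (1,4) at t=0.6936
    x: enter (0,4) at t=1.7289 ← occupied
  → r_1 = 1.7289
beam 2: φ=-45°, α=240°
  dir = (cos 240°, sin 240°) = (-0.5000, -0.8660); from cell (2,4)
  next x-line at t=1.3400, next y-line at t=0.6697; Δt_x=2.0000, Δt_y=1.1547
    y: enter (2,3) at t=0.6697 ← occupied
  → r_2 = 0.6697
beam 3: φ=45°, α=330°
  dir = (cos 330°, sin 330°) = (0.8660, -0.5000); from cell (2,4)
  next x-line at t=0.3811, next y-line at t=1.1600; Δt_x=1.1547, Δt_y=2.0000
    x: enter (3,4) at t=0.3811
    y: enter (3,3) at t=1.1600
    x: enter (4,3) at t=1.5358
    x: enter (5,3) at t=2.6905
    y: enter (5,2) at t=3.1600
    x: enter (6,2) at t=3.8452
    x: enter (7,2) at t=4.9999
    y: enter (7,1) at t=5.1600
    x: enter (8,1) at t=6.1546 ← occupied
  → r_3 = 6.1546
beam 4: φ=90°, α=15°
  dir = (cos 15°, sin 15°) = (0.9659, 0.2588); from cell (2,4)
  next x-line at t=0.3416, next y-line at t=1.6228; Δt_x=1.0353, Δt_y=3.8637
    x: enter (3,4) at t=0.3416
    x: enter (4,4) at t=1.3769
    y: enter (4,5) at t=1.6228 ← occupied
  → r_4 = 1.6228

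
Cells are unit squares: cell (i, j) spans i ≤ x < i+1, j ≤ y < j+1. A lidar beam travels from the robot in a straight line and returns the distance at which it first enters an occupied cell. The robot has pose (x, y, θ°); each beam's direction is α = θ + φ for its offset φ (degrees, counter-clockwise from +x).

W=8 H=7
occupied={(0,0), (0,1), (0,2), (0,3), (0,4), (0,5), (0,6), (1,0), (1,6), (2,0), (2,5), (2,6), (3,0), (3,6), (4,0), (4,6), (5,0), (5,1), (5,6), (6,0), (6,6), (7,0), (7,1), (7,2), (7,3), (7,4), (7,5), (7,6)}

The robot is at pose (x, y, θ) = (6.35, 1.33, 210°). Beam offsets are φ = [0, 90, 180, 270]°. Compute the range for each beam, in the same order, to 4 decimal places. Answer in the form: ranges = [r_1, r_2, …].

beam 1: φ=0°, α=210°
  cosα=-0.8660 sinα=-0.5000 | (6,1) | tMaxX 0.4041 tMaxY 0.6600 | tΔX 1.1547 tΔY 2.0000
    t=0.4041 [x] (5,1) — stop
  → r_1 = 0.4041
beam 2: φ=90°, α=300°
  cosα=0.5000 sinα=-0.8660 | (6,1) | tMaxX 1.3000 tMaxY 0.3811 | tΔX 2.0000 tΔY 1.1547
    t=0.3811 [y] (6,0) — stop
  → r_2 = 0.3811
beam 3: φ=180°, α=30°
  cosα=0.8660 sinα=0.5000 | (6,1) | tMaxX 0.7506 tMaxY 1.3400 | tΔX 1.1547 tΔY 2.0000
    t=0.7506 [x] (7,1) — stop
  → r_3 = 0.7506
beam 4: φ=270°, α=120°
  cosα=-0.5000 sinα=0.8660 | (6,1) | tMaxX 0.7000 tMaxY 0.7736 | tΔX 2.0000 tΔY 1.1547
    t=0.7000 [x] (5,1) — stop
  → r_4 = 0.7000

ranges = [0.4041, 0.3811, 0.7506, 0.7000]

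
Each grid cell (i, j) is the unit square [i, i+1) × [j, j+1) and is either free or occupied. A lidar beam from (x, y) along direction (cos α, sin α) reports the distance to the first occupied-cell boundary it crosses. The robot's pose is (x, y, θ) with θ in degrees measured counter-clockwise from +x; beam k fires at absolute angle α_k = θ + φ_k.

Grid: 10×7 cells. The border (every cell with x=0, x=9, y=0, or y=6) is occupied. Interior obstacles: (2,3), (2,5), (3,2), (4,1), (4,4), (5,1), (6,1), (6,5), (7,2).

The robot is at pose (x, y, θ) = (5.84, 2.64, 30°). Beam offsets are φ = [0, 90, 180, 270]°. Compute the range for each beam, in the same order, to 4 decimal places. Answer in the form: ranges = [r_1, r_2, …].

beam 1: φ=0°, α=30°
  d=(0.8660,0.5000)  start (5,2)  tX=0.1848 tY=0.7200  stride 1/|dx|=1.1547 1/|dy|=2.0000
    cross x-line → (6,2), t=0.1848
    cross y-line → (6,3), t=0.7200
    cross x-line → (7,3), t=1.3395
    cross x-line → (8,3), t=2.4942
    cross y-line → (8,4), t=2.7200
    cross x-line → (9,4), t=3.6489 (wall)
  → r_1 = 3.6489
beam 2: φ=90°, α=120°
  d=(-0.5000,0.8660)  start (5,2)  tX=1.6800 tY=0.4157  stride 1/|dx|=2.0000 1/|dy|=1.1547
    cross y-line → (5,3), t=0.4157
    cross y-line → (5,4), t=1.5704
    cross x-line → (4,4), t=1.6800 (wall)
  → r_2 = 1.6800
beam 3: φ=180°, α=210°
  d=(-0.8660,-0.5000)  start (5,2)  tX=0.9699 tY=1.2800  stride 1/|dx|=1.1547 1/|dy|=2.0000
    cross x-line → (4,2), t=0.9699
    cross y-line → (4,1), t=1.2800 (wall)
  → r_3 = 1.2800
beam 4: φ=270°, α=300°
  d=(0.5000,-0.8660)  start (5,2)  tX=0.3200 tY=0.7390  stride 1/|dx|=2.0000 1/|dy|=1.1547
    cross x-line → (6,2), t=0.3200
    cross y-line → (6,1), t=0.7390 (wall)
  → r_4 = 0.7390

ranges = [3.6489, 1.6800, 1.2800, 0.7390]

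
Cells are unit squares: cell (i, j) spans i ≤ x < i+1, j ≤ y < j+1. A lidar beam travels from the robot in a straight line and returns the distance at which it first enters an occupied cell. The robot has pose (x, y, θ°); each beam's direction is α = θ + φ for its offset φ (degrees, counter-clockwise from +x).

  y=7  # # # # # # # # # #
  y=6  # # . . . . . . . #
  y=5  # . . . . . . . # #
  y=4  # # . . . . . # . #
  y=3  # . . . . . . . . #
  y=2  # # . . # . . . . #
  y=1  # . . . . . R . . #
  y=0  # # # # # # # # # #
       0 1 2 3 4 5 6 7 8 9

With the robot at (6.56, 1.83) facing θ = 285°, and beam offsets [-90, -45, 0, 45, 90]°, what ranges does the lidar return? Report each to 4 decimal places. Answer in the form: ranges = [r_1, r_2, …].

beam 1: φ=-90°, α=195°
  d=(-0.9659,-0.2588)  start (6,1)  tX=0.5798 tY=3.2069  stride 1/|dx|=1.0353 1/|dy|=3.8637
    cross x-line → (5,1), t=0.5798
    cross x-line → (4,1), t=1.6150
    cross x-line → (3,1), t=2.6503
    cross y-line → (3,0), t=3.2069 (wall)
  → r_1 = 3.2069
beam 2: φ=-45°, α=240°
  d=(-0.5000,-0.8660)  start (6,1)  tX=1.1200 tY=0.9584  stride 1/|dx|=2.0000 1/|dy|=1.1547
    cross y-line → (6,0), t=0.9584 (wall)
  → r_2 = 0.9584
beam 3: φ=0°, α=285°
  d=(0.2588,-0.9659)  start (6,1)  tX=1.7000 tY=0.8593  stride 1/|dx|=3.8637 1/|dy|=1.0353
    cross y-line → (6,0), t=0.8593 (wall)
  → r_3 = 0.8593
beam 4: φ=45°, α=330°
  d=(0.8660,-0.5000)  start (6,1)  tX=0.5081 tY=1.6600  stride 1/|dx|=1.1547 1/|dy|=2.0000
    cross x-line → (7,1), t=0.5081
    cross y-line → (7,0), t=1.6600 (wall)
  → r_4 = 1.6600
beam 5: φ=90°, α=15°
  d=(0.9659,0.2588)  start (6,1)  tX=0.4555 tY=0.6568  stride 1/|dx|=1.0353 1/|dy|=3.8637
    cross x-line → (7,1), t=0.4555
    cross y-line → (7,2), t=0.6568
    cross x-line → (8,2), t=1.4908
    cross x-line → (9,2), t=2.5261 (wall)
  → r_5 = 2.5261

ranges = [3.2069, 0.9584, 0.8593, 1.6600, 2.5261]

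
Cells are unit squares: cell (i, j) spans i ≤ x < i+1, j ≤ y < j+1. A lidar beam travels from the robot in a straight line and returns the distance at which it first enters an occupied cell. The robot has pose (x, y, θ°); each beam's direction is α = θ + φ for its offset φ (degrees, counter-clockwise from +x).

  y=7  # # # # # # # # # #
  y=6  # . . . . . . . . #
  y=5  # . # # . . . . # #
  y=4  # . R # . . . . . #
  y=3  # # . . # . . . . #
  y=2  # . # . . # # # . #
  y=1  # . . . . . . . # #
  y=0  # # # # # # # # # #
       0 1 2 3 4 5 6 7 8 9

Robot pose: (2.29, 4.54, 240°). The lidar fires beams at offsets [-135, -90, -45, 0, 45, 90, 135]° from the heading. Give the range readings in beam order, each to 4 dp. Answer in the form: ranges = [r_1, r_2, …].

ranges = [0.4762, 1.4896, 1.3355, 0.6235, 1.5943, 0.8198, 0.7350]

beam 1: φ=-135°, α=105°
  direction (-0.2588, 0.9659); cell (2,4); t to first gridline: x 1.1205, y 0.4762 (then +3.8637 / +1.0353)
    (2,5) via y @ 0.4762  # hit
  → r_1 = 0.4762
beam 2: φ=-90°, α=150°
  direction (-0.8660, 0.5000); cell (2,4); t to first gridline: x 0.3349, y 0.9200 (then +1.1547 / +2.0000)
    (1,4) via x @ 0.3349
    (1,5) via y @ 0.9200
    (0,5) via x @ 1.4896  # hit
  → r_2 = 1.4896
beam 3: φ=-45°, α=195°
  direction (-0.9659, -0.2588); cell (2,4); t to first gridline: x 0.3002, y 2.0864 (then +1.0353 / +3.8637)
    (1,4) via x @ 0.3002
    (0,4) via x @ 1.3355  # hit
  → r_3 = 1.3355
beam 4: φ=0°, α=240°
  direction (-0.5000, -0.8660); cell (2,4); t to first gridline: x 0.5800, y 0.6235 (then +2.0000 / +1.1547)
    (1,4) via x @ 0.5800
    (1,3) via y @ 0.6235  # hit
  → r_4 = 0.6235
beam 5: φ=45°, α=285°
  direction (0.2588, -0.9659); cell (2,4); t to first gridline: x 2.7432, y 0.5590 (then +3.8637 / +1.0353)
    (2,3) via y @ 0.5590
    (2,2) via y @ 1.5943  # hit
  → r_5 = 1.5943
beam 6: φ=90°, α=330°
  direction (0.8660, -0.5000); cell (2,4); t to first gridline: x 0.8198, y 1.0800 (then +1.1547 / +2.0000)
    (3,4) via x @ 0.8198  # hit
  → r_6 = 0.8198
beam 7: φ=135°, α=15°
  direction (0.9659, 0.2588); cell (2,4); t to first gridline: x 0.7350, y 1.7773 (then +1.0353 / +3.8637)
    (3,4) via x @ 0.7350  # hit
  → r_7 = 0.7350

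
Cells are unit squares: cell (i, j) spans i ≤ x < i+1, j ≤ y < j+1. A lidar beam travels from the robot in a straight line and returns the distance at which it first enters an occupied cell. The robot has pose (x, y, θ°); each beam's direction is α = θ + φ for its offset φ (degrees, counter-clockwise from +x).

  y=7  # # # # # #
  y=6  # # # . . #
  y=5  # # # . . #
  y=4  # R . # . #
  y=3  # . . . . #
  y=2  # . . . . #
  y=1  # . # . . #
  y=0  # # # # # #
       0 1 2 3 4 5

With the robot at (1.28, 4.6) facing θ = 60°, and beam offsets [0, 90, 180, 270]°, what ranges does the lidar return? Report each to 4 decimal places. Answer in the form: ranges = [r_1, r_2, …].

ranges = [0.4619, 0.3233, 0.5600, 4.2955]

beam 1: φ=0°, α=60°
  dir = (cos 60°, sin 60°) = (0.5000, 0.8660); from cell (1,4)
  next x-line at t=1.4400, next y-line at t=0.4619; Δt_x=2.0000, Δt_y=1.1547
    y: enter (1,5) at t=0.4619 ← occupied
  → r_1 = 0.4619
beam 2: φ=90°, α=150°
  dir = (cos 150°, sin 150°) = (-0.8660, 0.5000); from cell (1,4)
  next x-line at t=0.3233, next y-line at t=0.8000; Δt_x=1.1547, Δt_y=2.0000
    x: enter (0,4) at t=0.3233 ← occupied
  → r_2 = 0.3233
beam 3: φ=180°, α=240°
  dir = (cos 240°, sin 240°) = (-0.5000, -0.8660); from cell (1,4)
  next x-line at t=0.5600, next y-line at t=0.6928; Δt_x=2.0000, Δt_y=1.1547
    x: enter (0,4) at t=0.5600 ← occupied
  → r_3 = 0.5600
beam 4: φ=270°, α=330°
  dir = (cos 330°, sin 330°) = (0.8660, -0.5000); from cell (1,4)
  next x-line at t=0.8314, next y-line at t=1.2000; Δt_x=1.1547, Δt_y=2.0000
    x: enter (2,4) at t=0.8314
    y: enter (2,3) at t=1.2000
    x: enter (3,3) at t=1.9861
    x: enter (4,3) at t=3.1408
    y: enter (4,2) at t=3.2000
    x: enter (5,2) at t=4.2955 ← occupied
  → r_4 = 4.2955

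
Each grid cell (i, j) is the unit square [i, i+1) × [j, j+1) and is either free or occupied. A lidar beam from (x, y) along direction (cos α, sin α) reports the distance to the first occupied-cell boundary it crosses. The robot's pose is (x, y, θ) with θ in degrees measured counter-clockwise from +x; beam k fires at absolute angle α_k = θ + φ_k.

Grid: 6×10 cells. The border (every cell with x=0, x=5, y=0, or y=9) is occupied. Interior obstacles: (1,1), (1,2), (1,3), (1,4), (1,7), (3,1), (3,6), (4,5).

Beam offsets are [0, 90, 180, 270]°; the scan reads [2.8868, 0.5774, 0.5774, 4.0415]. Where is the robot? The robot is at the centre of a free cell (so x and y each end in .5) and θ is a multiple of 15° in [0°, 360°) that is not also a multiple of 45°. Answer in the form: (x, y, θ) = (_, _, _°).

(x, y, θ) = (4.5, 4.5, 240°)

Enumerate (i+0.5, j+0.5, θ) over the 24 free cells and 16 admissible headings. For each, cast all 4 beams and compare to the given ranges.
  (4.5, 4.5, 15°): beam 1 = 0.5176 ≠ 2.8868 ✗
  (1.5, 8.5, 150°): beam 1 = 0.5774 ≠ 2.8868 ✗
  (3.5, 3.5, 300°): beam 2 = 1.7321 ≠ 0.5774 ✗
  (2.5, 3.5, 150°): beam 1 = 0.5774 ≠ 2.8868 ✗
  …
  (4.5, 4.5, 240°): r_1=2.8868, r_2=0.5774, r_3=0.5774, r_4=4.0415 — all match ✓
No second candidate reproduces the full scan.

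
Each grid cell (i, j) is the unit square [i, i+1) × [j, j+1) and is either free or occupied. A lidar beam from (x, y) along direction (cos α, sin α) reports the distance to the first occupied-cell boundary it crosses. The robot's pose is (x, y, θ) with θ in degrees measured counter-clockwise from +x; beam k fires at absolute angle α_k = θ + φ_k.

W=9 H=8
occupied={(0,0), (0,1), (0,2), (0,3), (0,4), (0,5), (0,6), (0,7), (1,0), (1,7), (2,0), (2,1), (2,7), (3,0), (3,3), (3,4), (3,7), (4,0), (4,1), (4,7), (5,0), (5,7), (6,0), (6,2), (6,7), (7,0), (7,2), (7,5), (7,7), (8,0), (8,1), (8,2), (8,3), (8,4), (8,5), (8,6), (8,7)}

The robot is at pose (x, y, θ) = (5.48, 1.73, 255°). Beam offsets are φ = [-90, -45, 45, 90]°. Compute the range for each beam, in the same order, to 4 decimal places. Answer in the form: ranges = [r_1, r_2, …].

ranges = [0.4969, 0.5543, 0.8429, 2.6089]

beam 1: φ=-90°, α=165°
  cosα=-0.9659 sinα=0.2588 | (5,1) | tMaxX 0.4969 tMaxY 1.0432 | tΔX 1.0353 tΔY 3.8637
    t=0.4969 [x] (4,1) — stop
  → r_1 = 0.4969
beam 2: φ=-45°, α=210°
  cosα=-0.8660 sinα=-0.5000 | (5,1) | tMaxX 0.5543 tMaxY 1.4600 | tΔX 1.1547 tΔY 2.0000
    t=0.5543 [x] (4,1) — stop
  → r_2 = 0.5543
beam 3: φ=45°, α=300°
  cosα=0.5000 sinα=-0.8660 | (5,1) | tMaxX 1.0400 tMaxY 0.8429 | tΔX 2.0000 tΔY 1.1547
    t=0.8429 [y] (5,0) — stop
  → r_3 = 0.8429
beam 4: φ=90°, α=345°
  cosα=0.9659 sinα=-0.2588 | (5,1) | tMaxX 0.5383 tMaxY 2.8205 | tΔX 1.0353 tΔY 3.8637
    t=0.5383 [x] (6,1)
    t=1.5736 [x] (7,1)
    t=2.6089 [x] (8,1) — stop
  → r_4 = 2.6089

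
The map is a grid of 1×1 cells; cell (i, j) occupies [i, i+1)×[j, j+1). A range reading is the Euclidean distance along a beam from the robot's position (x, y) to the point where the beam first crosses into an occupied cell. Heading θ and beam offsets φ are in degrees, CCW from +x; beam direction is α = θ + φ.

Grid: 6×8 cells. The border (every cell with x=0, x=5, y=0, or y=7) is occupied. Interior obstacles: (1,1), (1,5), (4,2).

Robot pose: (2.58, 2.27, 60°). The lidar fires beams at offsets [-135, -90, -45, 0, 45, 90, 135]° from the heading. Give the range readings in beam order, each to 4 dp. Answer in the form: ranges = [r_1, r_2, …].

beam 1: φ=-135°, α=285°
  d=(0.2588,-0.9659)  start (2,2)  tX=1.6228 tY=0.2795  stride 1/|dx|=3.8637 1/|dy|=1.0353
    cross y-line → (2,1), t=0.2795
    cross y-line → (2,0), t=1.3148 (wall)
  → r_1 = 1.3148
beam 2: φ=-90°, α=330°
  d=(0.8660,-0.5000)  start (2,2)  tX=0.4850 tY=0.5400  stride 1/|dx|=1.1547 1/|dy|=2.0000
    cross x-line → (3,2), t=0.4850
    cross y-line → (3,1), t=0.5400
    cross x-line → (4,1), t=1.6397
    cross y-line → (4,0), t=2.5400 (wall)
  → r_2 = 2.5400
beam 3: φ=-45°, α=15°
  d=(0.9659,0.2588)  start (2,2)  tX=0.4348 tY=2.8205  stride 1/|dx|=1.0353 1/|dy|=3.8637
    cross x-line → (3,2), t=0.4348
    cross x-line → (4,2), t=1.4701 (wall)
  → r_3 = 1.4701
beam 4: φ=0°, α=60°
  d=(0.5000,0.8660)  start (2,2)  tX=0.8400 tY=0.8429  stride 1/|dx|=2.0000 1/|dy|=1.1547
    cross x-line → (3,2), t=0.8400
    cross y-line → (3,3), t=0.8429
    cross y-line → (3,4), t=1.9976
    cross x-line → (4,4), t=2.8400
    cross y-line → (4,5), t=3.1523
    cross y-line → (4,6), t=4.3070
    cross x-line → (5,6), t=4.8400 (wall)
  → r_4 = 4.8400
beam 5: φ=45°, α=105°
  d=(-0.2588,0.9659)  start (2,2)  tX=2.2409 tY=0.7558  stride 1/|dx|=3.8637 1/|dy|=1.0353
    cross y-line → (2,3), t=0.7558
    cross y-line → (2,4), t=1.7910
    cross x-line → (1,4), t=2.2409
    cross y-line → (1,5), t=2.8263 (wall)
  → r_5 = 2.8263
beam 6: φ=90°, α=150°
  d=(-0.8660,0.5000)  start (2,2)  tX=0.6697 tY=1.4600  stride 1/|dx|=1.1547 1/|dy|=2.0000
    cross x-line → (1,2), t=0.6697
    cross y-line → (1,3), t=1.4600
    cross x-line → (0,3), t=1.8244 (wall)
  → r_6 = 1.8244
beam 7: φ=135°, α=195°
  d=(-0.9659,-0.2588)  start (2,2)  tX=0.6005 tY=1.0432  stride 1/|dx|=1.0353 1/|dy|=3.8637
    cross x-line → (1,2), t=0.6005
    cross y-line → (1,1), t=1.0432 (wall)
  → r_7 = 1.0432

ranges = [1.3148, 2.5400, 1.4701, 4.8400, 2.8263, 1.8244, 1.0432]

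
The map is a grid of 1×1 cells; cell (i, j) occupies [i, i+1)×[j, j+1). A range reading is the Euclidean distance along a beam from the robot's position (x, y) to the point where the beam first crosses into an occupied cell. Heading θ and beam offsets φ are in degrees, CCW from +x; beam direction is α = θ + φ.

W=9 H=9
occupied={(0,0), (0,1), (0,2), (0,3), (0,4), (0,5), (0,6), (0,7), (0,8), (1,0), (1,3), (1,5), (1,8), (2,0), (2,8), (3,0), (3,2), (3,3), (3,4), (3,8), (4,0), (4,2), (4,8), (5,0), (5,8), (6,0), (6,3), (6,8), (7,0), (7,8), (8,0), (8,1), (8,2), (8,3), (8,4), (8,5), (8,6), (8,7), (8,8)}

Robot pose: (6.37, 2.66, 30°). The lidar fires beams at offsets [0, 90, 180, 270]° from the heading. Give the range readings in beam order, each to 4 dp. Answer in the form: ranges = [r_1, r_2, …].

beam 1: φ=0°, α=30°
  direction (0.8660, 0.5000); cell (6,2); t to first gridline: x 0.7275, y 0.6800 (then +1.1547 / +2.0000)
    (6,3) via y @ 0.6800  # hit
  → r_1 = 0.6800
beam 2: φ=90°, α=120°
  direction (-0.5000, 0.8660); cell (6,2); t to first gridline: x 0.7400, y 0.3926 (then +2.0000 / +1.1547)
    (6,3) via y @ 0.3926  # hit
  → r_2 = 0.3926
beam 3: φ=180°, α=210°
  direction (-0.8660, -0.5000); cell (6,2); t to first gridline: x 0.4272, y 1.3200 (then +1.1547 / +2.0000)
    (5,2) via x @ 0.4272
    (5,1) via y @ 1.3200
    (4,1) via x @ 1.5819
    (3,1) via x @ 2.7366
    (3,0) via y @ 3.3200  # hit
  → r_3 = 3.3200
beam 4: φ=270°, α=300°
  direction (0.5000, -0.8660); cell (6,2); t to first gridline: x 1.2600, y 0.7621 (then +2.0000 / +1.1547)
    (6,1) via y @ 0.7621
    (7,1) via x @ 1.2600
    (7,0) via y @ 1.9168  # hit
  → r_4 = 1.9168

ranges = [0.6800, 0.3926, 3.3200, 1.9168]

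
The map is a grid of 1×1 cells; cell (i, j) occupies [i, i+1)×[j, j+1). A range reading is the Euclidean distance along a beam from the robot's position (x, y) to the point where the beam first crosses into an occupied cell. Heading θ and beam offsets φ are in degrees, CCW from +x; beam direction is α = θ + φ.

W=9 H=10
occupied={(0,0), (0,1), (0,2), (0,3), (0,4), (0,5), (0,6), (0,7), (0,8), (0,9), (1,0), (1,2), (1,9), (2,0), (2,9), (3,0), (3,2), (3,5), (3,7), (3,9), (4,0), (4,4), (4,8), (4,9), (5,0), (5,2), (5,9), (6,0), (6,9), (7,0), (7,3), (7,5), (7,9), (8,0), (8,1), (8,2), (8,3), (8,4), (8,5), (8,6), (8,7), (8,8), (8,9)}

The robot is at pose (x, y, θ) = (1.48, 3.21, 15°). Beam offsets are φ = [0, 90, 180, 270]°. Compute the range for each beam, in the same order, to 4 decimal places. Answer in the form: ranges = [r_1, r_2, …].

beam 1: φ=0°, α=15°
  direction (0.9659, 0.2588); cell (1,3); t to first gridline: x 0.5383, y 3.0523 (then +1.0353 / +3.8637)
    (2,3) via x @ 0.5383
    (3,3) via x @ 1.5736
    (4,3) via x @ 2.6089
    (4,4) via y @ 3.0523  # hit
  → r_1 = 3.0523
beam 2: φ=90°, α=105°
  direction (-0.2588, 0.9659); cell (1,3); t to first gridline: x 1.8546, y 0.8179 (then +3.8637 / +1.0353)
    (1,4) via y @ 0.8179
    (1,5) via y @ 1.8531
    (0,5) via x @ 1.8546  # hit
  → r_2 = 1.8546
beam 3: φ=180°, α=195°
  direction (-0.9659, -0.2588); cell (1,3); t to first gridline: x 0.4969, y 0.8114 (then +1.0353 / +3.8637)
    (0,3) via x @ 0.4969  # hit
  → r_3 = 0.4969
beam 4: φ=270°, α=285°
  direction (0.2588, -0.9659); cell (1,3); t to first gridline: x 2.0091, y 0.2174 (then +3.8637 / +1.0353)
    (1,2) via y @ 0.2174  # hit
  → r_4 = 0.2174

ranges = [3.0523, 1.8546, 0.4969, 0.2174]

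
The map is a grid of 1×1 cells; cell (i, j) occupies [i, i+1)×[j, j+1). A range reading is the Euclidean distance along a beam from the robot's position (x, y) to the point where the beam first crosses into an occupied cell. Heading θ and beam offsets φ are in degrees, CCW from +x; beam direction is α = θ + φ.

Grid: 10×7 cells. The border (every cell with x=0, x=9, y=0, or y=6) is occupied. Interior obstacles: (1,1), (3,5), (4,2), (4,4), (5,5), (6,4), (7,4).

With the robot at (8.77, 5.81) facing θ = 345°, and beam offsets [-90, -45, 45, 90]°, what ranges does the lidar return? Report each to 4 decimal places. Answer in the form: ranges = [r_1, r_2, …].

ranges = [4.9797, 0.4600, 0.2656, 0.1967]

beam 1: φ=-90°, α=255°
  cosα=-0.2588 sinα=-0.9659 | (8,5) | tMaxX 2.9751 tMaxY 0.8386 | tΔX 3.8637 tΔY 1.0353
    t=0.8386 [y] (8,4)
    t=1.8738 [y] (8,3)
    t=2.9091 [y] (8,2)
    t=2.9751 [x] (7,2)
    t=3.9444 [y] (7,1)
    t=4.9797 [y] (7,0) — stop
  → r_1 = 4.9797
beam 2: φ=-45°, α=300°
  cosα=0.5000 sinα=-0.8660 | (8,5) | tMaxX 0.4600 tMaxY 0.9353 | tΔX 2.0000 tΔY 1.1547
    t=0.4600 [x] (9,5) — stop
  → r_2 = 0.4600
beam 3: φ=45°, α=30°
  cosα=0.8660 sinα=0.5000 | (8,5) | tMaxX 0.2656 tMaxY 0.3800 | tΔX 1.1547 tΔY 2.0000
    t=0.2656 [x] (9,5) — stop
  → r_3 = 0.2656
beam 4: φ=90°, α=75°
  cosα=0.2588 sinα=0.9659 | (8,5) | tMaxX 0.8887 tMaxY 0.1967 | tΔX 3.8637 tΔY 1.0353
    t=0.1967 [y] (8,6) — stop
  → r_4 = 0.1967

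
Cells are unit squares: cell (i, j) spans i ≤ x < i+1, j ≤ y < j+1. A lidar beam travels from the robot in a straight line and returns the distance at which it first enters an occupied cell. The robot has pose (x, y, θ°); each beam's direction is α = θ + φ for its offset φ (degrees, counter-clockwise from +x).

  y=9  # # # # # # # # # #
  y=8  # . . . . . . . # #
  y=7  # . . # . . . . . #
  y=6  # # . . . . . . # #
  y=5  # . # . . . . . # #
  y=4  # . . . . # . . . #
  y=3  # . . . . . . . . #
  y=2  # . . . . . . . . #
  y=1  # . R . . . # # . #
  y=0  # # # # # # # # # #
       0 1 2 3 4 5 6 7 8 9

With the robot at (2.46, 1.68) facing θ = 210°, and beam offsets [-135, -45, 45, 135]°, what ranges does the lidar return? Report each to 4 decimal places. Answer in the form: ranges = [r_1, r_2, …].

ranges = [5.5077, 1.5115, 0.7040, 2.6273]

beam 1: φ=-135°, α=75°
  d=(0.2588,0.9659)  start (2,1)  tX=2.0864 tY=0.3313  stride 1/|dx|=3.8637 1/|dy|=1.0353
    cross y-line → (2,2), t=0.3313
    cross y-line → (2,3), t=1.3666
    cross x-line → (3,3), t=2.0864
    cross y-line → (3,4), t=2.4018
    cross y-line → (3,5), t=3.4371
    cross y-line → (3,6), t=4.4724
    cross y-line → (3,7), t=5.5077 (wall)
  → r_1 = 5.5077
beam 2: φ=-45°, α=165°
  d=(-0.9659,0.2588)  start (2,1)  tX=0.4762 tY=1.2364  stride 1/|dx|=1.0353 1/|dy|=3.8637
    cross x-line → (1,1), t=0.4762
    cross y-line → (1,2), t=1.2364
    cross x-line → (0,2), t=1.5115 (wall)
  → r_2 = 1.5115
beam 3: φ=45°, α=255°
  d=(-0.2588,-0.9659)  start (2,1)  tX=1.7773 tY=0.7040  stride 1/|dx|=3.8637 1/|dy|=1.0353
    cross y-line → (2,0), t=0.7040 (wall)
  → r_3 = 0.7040
beam 4: φ=135°, α=345°
  d=(0.9659,-0.2588)  start (2,1)  tX=0.5590 tY=2.6273  stride 1/|dx|=1.0353 1/|dy|=3.8637
    cross x-line → (3,1), t=0.5590
    cross x-line → (4,1), t=1.5943
    cross y-line → (4,0), t=2.6273 (wall)
  → r_4 = 2.6273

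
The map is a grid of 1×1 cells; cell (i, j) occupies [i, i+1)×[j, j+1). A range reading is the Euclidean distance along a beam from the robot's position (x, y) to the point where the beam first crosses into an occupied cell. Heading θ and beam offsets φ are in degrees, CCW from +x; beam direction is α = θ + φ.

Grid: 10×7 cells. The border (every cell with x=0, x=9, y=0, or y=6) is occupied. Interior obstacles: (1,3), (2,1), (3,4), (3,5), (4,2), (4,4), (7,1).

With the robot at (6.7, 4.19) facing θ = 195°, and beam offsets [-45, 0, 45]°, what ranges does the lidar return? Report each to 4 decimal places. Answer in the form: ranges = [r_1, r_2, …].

ranges = [3.1177, 5.9011, 3.6835]

beam 1: φ=-45°, α=150°
  dir = (cos 150°, sin 150°) = (-0.8660, 0.5000); from cell (6,4)
  next x-line at t=0.8083, next y-line at t=1.6200; Δt_x=1.1547, Δt_y=2.0000
    x: enter (5,4) at t=0.8083
    y: enter (5,5) at t=1.6200
    x: enter (4,5) at t=1.9630
    x: enter (3,5) at t=3.1177 ← occupied
  → r_1 = 3.1177
beam 2: φ=0°, α=195°
  dir = (cos 195°, sin 195°) = (-0.9659, -0.2588); from cell (6,4)
  next x-line at t=0.7247, next y-line at t=0.7341; Δt_x=1.0353, Δt_y=3.8637
    x: enter (5,4) at t=0.7247
    y: enter (5,3) at t=0.7341
    x: enter (4,3) at t=1.7600
    x: enter (3,3) at t=2.7952
    x: enter (2,3) at t=3.8305
    y: enter (2,2) at t=4.5978
    x: enter (1,2) at t=4.8658
    x: enter (0,2) at t=5.9011 ← occupied
  → r_2 = 5.9011
beam 3: φ=45°, α=240°
  dir = (cos 240°, sin 240°) = (-0.5000, -0.8660); from cell (6,4)
  next x-line at t=1.4000, next y-line at t=0.2194; Δt_x=2.0000, Δt_y=1.1547
    y: enter (6,3) at t=0.2194
    y: enter (6,2) at t=1.3741
    x: enter (5,2) at t=1.4000
    y: enter (5,1) at t=2.5288
    x: enter (4,1) at t=3.4000
    y: enter (4,0) at t=3.6835 ← occupied
  → r_3 = 3.6835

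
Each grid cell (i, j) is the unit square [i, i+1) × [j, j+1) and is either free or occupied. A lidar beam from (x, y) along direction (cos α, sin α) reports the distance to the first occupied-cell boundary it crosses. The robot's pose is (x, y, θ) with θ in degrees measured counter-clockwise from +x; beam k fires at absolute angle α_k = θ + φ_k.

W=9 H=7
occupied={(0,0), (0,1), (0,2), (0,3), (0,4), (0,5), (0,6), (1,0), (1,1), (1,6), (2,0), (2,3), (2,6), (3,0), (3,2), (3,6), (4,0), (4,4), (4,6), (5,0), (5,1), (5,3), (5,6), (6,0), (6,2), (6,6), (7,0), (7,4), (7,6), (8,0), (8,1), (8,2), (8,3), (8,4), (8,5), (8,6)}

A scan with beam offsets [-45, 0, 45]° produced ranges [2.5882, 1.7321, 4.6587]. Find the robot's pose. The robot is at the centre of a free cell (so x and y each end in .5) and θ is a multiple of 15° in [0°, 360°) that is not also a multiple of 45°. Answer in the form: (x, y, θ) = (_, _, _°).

(x, y, θ) = (3.5, 5.5, 240°)

The pose lattice has 27·16 = 432 candidates. Test each by forward raycasting.
  (7.5, 1.5, 285°): beam 1 = 0.5774 ≠ 2.5882 ✗
  (7.5, 1.5, 150°): beam 1 = 4.6587 ≠ 2.5882 ✗
  (1.5, 4.5, 150°): beam 1 = 1.5529 ≠ 2.5882 ✗
  …
  (3.5, 5.5, 240°): r_1=2.5882, r_2=1.7321, r_3=4.6587 — all match ✓
Unique over the lattice → pose = (3.5, 5.5, 240°).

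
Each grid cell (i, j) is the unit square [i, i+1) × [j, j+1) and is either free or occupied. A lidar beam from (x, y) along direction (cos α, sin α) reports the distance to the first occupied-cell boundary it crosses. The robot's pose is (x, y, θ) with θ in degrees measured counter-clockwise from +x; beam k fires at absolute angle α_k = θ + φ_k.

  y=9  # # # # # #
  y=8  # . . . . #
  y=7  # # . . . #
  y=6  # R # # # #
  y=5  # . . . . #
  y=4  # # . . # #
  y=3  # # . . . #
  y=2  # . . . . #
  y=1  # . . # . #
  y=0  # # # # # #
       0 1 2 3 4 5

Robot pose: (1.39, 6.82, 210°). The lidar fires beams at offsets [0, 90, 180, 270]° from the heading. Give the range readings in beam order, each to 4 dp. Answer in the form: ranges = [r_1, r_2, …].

ranges = [0.4503, 6.7204, 0.3600, 0.2078]

beam 1: φ=0°, α=210°
  d=(-0.8660,-0.5000)  start (1,6)  tX=0.4503 tY=1.6400  stride 1/|dx|=1.1547 1/|dy|=2.0000
    cross x-line → (0,6), t=0.4503 (wall)
  → r_1 = 0.4503
beam 2: φ=90°, α=300°
  d=(0.5000,-0.8660)  start (1,6)  tX=1.2200 tY=0.9469  stride 1/|dx|=2.0000 1/|dy|=1.1547
    cross y-line → (1,5), t=0.9469
    cross x-line → (2,5), t=1.2200
    cross y-line → (2,4), t=2.1016
    cross x-line → (3,4), t=3.2200
    cross y-line → (3,3), t=3.2563
    cross y-line → (3,2), t=4.4110
    cross x-line → (4,2), t=5.2200
    cross y-line → (4,1), t=5.5657
    cross y-line → (4,0), t=6.7204 (wall)
  → r_2 = 6.7204
beam 3: φ=180°, α=30°
  d=(0.8660,0.5000)  start (1,6)  tX=0.7044 tY=0.3600  stride 1/|dx|=1.1547 1/|dy|=2.0000
    cross y-line → (1,7), t=0.3600 (wall)
  → r_3 = 0.3600
beam 4: φ=270°, α=120°
  d=(-0.5000,0.8660)  start (1,6)  tX=0.7800 tY=0.2078  stride 1/|dx|=2.0000 1/|dy|=1.1547
    cross y-line → (1,7), t=0.2078 (wall)
  → r_4 = 0.2078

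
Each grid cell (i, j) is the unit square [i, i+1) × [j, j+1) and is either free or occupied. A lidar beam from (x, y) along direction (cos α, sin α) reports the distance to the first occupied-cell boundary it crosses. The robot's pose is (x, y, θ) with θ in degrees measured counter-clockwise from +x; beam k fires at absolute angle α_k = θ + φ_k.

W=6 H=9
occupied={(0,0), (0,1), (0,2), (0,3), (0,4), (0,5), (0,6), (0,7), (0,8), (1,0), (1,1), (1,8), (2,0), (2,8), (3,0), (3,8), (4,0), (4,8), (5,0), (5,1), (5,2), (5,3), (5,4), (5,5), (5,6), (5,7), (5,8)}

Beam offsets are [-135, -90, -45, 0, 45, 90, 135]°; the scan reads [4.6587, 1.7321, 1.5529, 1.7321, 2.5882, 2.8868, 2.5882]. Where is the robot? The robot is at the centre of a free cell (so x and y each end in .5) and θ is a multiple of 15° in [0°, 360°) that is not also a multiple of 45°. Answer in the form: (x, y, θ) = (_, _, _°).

Candidates: 27 free-cell centres × 16 headings = 432 poses. Raycast each; keep the one whose scan matches to 4 dp.
  (2.5, 2.5, 195°): beam 1 = 5.0000 ≠ 4.6587 ✗
  (4.5, 7.5, 75°): beam 1 = 1.0000 ≠ 4.6587 ✗
  (2.5, 5.5, 30°): beam 1 = 3.6235 ≠ 4.6587 ✗
  (3.5, 7.5, 240°): beam 1 = 0.5176 ≠ 4.6587 ✗
  …
  (2.5, 3.5, 240°): r_1=4.6587, r_2=1.7321, r_3=1.5529, r_4=1.7321, r_5=2.5882, r_6=2.8868, r_7=2.5882 — all match ✓
No second candidate reproduces the full scan.

(x, y, θ) = (2.5, 3.5, 240°)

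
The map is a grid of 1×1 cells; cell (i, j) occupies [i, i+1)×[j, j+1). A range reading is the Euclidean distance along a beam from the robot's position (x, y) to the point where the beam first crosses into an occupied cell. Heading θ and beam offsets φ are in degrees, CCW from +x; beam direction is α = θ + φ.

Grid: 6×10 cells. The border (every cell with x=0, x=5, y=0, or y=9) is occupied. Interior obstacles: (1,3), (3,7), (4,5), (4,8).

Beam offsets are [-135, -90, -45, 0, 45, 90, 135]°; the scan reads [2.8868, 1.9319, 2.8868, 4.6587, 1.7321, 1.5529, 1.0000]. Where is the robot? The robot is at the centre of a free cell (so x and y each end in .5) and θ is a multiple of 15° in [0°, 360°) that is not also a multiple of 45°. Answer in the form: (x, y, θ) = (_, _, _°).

(x, y, θ) = (2.5, 4.5, 105°)

Candidates: 28 free-cell centres × 16 headings = 448 poses. Raycast each; keep the one whose scan matches to 4 dp.
  (1.5, 4.5, 75°): beam 1 = 0.5774 ≠ 2.8868 ✗
  (2.5, 4.5, 150°): beam 1 = 1.9319 ≠ 2.8868 ✗
  (3.5, 6.5, 255°): beam 1 = 0.5774 ≠ 2.8868 ✗
  (2.5, 2.5, 75°): beam 1 = 1.7321 ≠ 2.8868 ✗
  …
  (2.5, 4.5, 105°): r_1=2.8868, r_2=1.9319, r_3=2.8868, r_4=4.6587, r_5=1.7321, r_6=1.5529, r_7=1.0000 — all match ✓
No second candidate reproduces the full scan.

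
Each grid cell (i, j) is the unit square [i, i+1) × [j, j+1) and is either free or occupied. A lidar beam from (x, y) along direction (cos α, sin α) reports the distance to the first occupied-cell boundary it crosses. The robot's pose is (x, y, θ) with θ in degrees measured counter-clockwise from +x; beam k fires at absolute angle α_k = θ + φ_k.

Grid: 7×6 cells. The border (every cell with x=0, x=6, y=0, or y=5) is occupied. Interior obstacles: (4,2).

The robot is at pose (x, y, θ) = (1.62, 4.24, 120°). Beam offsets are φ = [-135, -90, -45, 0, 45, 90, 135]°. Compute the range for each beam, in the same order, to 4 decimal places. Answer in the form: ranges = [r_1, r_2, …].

beam 1: φ=-135°, α=345°
  direction (0.9659, -0.2588); cell (1,4); t to first gridline: x 0.3934, y 0.9273 (then +1.0353 / +3.8637)
    (2,4) via x @ 0.3934
    (2,3) via y @ 0.9273
    (3,3) via x @ 1.4287
    (4,3) via x @ 2.4640
    (5,3) via x @ 3.4992
    (6,3) via x @ 4.5345  # hit
  → r_1 = 4.5345
beam 2: φ=-90°, α=30°
  direction (0.8660, 0.5000); cell (1,4); t to first gridline: x 0.4388, y 1.5200 (then +1.1547 / +2.0000)
    (2,4) via x @ 0.4388
    (2,5) via y @ 1.5200  # hit
  → r_2 = 1.5200
beam 3: φ=-45°, α=75°
  direction (0.2588, 0.9659); cell (1,4); t to first gridline: x 1.4682, y 0.7868 (then +3.8637 / +1.0353)
    (1,5) via y @ 0.7868  # hit
  → r_3 = 0.7868
beam 4: φ=0°, α=120°
  direction (-0.5000, 0.8660); cell (1,4); t to first gridline: x 1.2400, y 0.8776 (then +2.0000 / +1.1547)
    (1,5) via y @ 0.8776  # hit
  → r_4 = 0.8776
beam 5: φ=45°, α=165°
  direction (-0.9659, 0.2588); cell (1,4); t to first gridline: x 0.6419, y 2.9364 (then +1.0353 / +3.8637)
    (0,4) via x @ 0.6419  # hit
  → r_5 = 0.6419
beam 6: φ=90°, α=210°
  direction (-0.8660, -0.5000); cell (1,4); t to first gridline: x 0.7159, y 0.4800 (then +1.1547 / +2.0000)
    (1,3) via y @ 0.4800
    (0,3) via x @ 0.7159  # hit
  → r_6 = 0.7159
beam 7: φ=135°, α=255°
  direction (-0.2588, -0.9659); cell (1,4); t to first gridline: x 2.3955, y 0.2485 (then +3.8637 / +1.0353)
    (1,3) via y @ 0.2485
    (1,2) via y @ 1.2837
    (1,1) via y @ 2.3190
    (0,1) via x @ 2.3955  # hit
  → r_7 = 2.3955

ranges = [4.5345, 1.5200, 0.7868, 0.8776, 0.6419, 0.7159, 2.3955]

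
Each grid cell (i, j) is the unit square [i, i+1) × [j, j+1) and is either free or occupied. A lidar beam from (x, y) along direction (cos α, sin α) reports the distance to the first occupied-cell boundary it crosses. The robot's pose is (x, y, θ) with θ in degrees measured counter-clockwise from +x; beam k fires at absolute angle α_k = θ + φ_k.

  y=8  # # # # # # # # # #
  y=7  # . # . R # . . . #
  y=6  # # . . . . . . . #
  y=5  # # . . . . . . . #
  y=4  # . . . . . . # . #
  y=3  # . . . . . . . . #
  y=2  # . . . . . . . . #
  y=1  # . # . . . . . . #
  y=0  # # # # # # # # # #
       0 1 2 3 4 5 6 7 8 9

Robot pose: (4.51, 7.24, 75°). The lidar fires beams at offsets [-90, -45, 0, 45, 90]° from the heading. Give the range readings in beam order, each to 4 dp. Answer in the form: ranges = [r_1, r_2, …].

ranges = [0.5073, 0.5658, 0.7868, 0.8776, 1.5633]

beam 1: φ=-90°, α=345°
  d=(0.9659,-0.2588)  start (4,7)  tX=0.5073 tY=0.9273  stride 1/|dx|=1.0353 1/|dy|=3.8637
    cross x-line → (5,7), t=0.5073 (wall)
  → r_1 = 0.5073
beam 2: φ=-45°, α=30°
  d=(0.8660,0.5000)  start (4,7)  tX=0.5658 tY=1.5200  stride 1/|dx|=1.1547 1/|dy|=2.0000
    cross x-line → (5,7), t=0.5658 (wall)
  → r_2 = 0.5658
beam 3: φ=0°, α=75°
  d=(0.2588,0.9659)  start (4,7)  tX=1.8932 tY=0.7868  stride 1/|dx|=3.8637 1/|dy|=1.0353
    cross y-line → (4,8), t=0.7868 (wall)
  → r_3 = 0.7868
beam 4: φ=45°, α=120°
  d=(-0.5000,0.8660)  start (4,7)  tX=1.0200 tY=0.8776  stride 1/|dx|=2.0000 1/|dy|=1.1547
    cross y-line → (4,8), t=0.8776 (wall)
  → r_4 = 0.8776
beam 5: φ=90°, α=165°
  d=(-0.9659,0.2588)  start (4,7)  tX=0.5280 tY=2.9364  stride 1/|dx|=1.0353 1/|dy|=3.8637
    cross x-line → (3,7), t=0.5280
    cross x-line → (2,7), t=1.5633 (wall)
  → r_5 = 1.5633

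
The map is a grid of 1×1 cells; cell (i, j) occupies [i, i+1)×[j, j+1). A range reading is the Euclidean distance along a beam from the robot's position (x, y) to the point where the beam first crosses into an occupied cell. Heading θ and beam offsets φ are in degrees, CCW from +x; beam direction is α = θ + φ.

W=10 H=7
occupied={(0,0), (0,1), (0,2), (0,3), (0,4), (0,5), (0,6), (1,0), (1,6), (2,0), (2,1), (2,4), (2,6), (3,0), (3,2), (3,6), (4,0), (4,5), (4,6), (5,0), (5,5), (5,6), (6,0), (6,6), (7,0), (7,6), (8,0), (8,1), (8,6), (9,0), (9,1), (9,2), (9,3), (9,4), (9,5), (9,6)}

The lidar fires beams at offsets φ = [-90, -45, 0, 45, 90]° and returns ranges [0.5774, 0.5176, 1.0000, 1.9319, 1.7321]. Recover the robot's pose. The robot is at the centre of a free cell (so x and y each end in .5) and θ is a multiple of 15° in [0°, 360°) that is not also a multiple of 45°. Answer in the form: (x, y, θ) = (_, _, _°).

(x, y, θ) = (1.5, 3.5, 240°)

Enumerate (i+0.5, j+0.5, θ) over the 34 free cells and 16 admissible headings. For each, cast all 5 beams and compare to the given ranges.
  (7.5, 5.5, 255°): beam 1 = 1.5529 ≠ 0.5774 ✗
  (3.5, 4.5, 105°): beam 1 = 1.9319 ≠ 0.5774 ✗
  (7.5, 2.5, 240°): beam 1 = 7.0000 ≠ 0.5774 ✗
  (4.5, 3.5, 285°): beam 1 = 3.6235 ≠ 0.5774 ✗
  (8.5, 2.5, 240°): beam 1 = 5.0000 ≠ 0.5774 ✗
  …
  (1.5, 3.5, 240°): r_1=0.5774, r_2=0.5176, r_3=1.0000, r_4=1.9319, r_5=1.7321 — all match ✓
No second candidate reproduces the full scan.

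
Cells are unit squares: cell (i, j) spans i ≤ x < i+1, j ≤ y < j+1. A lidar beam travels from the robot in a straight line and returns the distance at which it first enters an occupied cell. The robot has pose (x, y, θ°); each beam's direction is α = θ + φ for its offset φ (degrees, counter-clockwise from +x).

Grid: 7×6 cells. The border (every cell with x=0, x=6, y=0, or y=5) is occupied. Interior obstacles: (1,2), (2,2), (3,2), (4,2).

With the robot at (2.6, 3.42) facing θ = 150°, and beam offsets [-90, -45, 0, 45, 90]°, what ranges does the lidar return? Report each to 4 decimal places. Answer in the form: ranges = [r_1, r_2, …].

beam 1: φ=-90°, α=60°
  d=(0.5000,0.8660)  start (2,3)  tX=0.8000 tY=0.6697  stride 1/|dx|=2.0000 1/|dy|=1.1547
    cross y-line → (2,4), t=0.6697
    cross x-line → (3,4), t=0.8000
    cross y-line → (3,5), t=1.8244 (wall)
  → r_1 = 1.8244
beam 2: φ=-45°, α=105°
  d=(-0.2588,0.9659)  start (2,3)  tX=2.3182 tY=0.6005  stride 1/|dx|=3.8637 1/|dy|=1.0353
    cross y-line → (2,4), t=0.6005
    cross y-line → (2,5), t=1.6357 (wall)
  → r_2 = 1.6357
beam 3: φ=0°, α=150°
  d=(-0.8660,0.5000)  start (2,3)  tX=0.6928 tY=1.1600  stride 1/|dx|=1.1547 1/|dy|=2.0000
    cross x-line → (1,3), t=0.6928
    cross y-line → (1,4), t=1.1600
    cross x-line → (0,4), t=1.8475 (wall)
  → r_3 = 1.8475
beam 4: φ=45°, α=195°
  d=(-0.9659,-0.2588)  start (2,3)  tX=0.6212 tY=1.6228  stride 1/|dx|=1.0353 1/|dy|=3.8637
    cross x-line → (1,3), t=0.6212
    cross y-line → (1,2), t=1.6228 (wall)
  → r_4 = 1.6228
beam 5: φ=90°, α=240°
  d=(-0.5000,-0.8660)  start (2,3)  tX=1.2000 tY=0.4850  stride 1/|dx|=2.0000 1/|dy|=1.1547
    cross y-line → (2,2), t=0.4850 (wall)
  → r_5 = 0.4850

ranges = [1.8244, 1.6357, 1.8475, 1.6228, 0.4850]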